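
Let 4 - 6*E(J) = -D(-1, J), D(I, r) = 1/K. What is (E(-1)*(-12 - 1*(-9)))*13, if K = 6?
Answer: -325/12 ≈ -27.083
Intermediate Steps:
D(I, r) = ⅙ (D(I, r) = 1/6 = 1*(⅙) = ⅙)
E(J) = 25/36 (E(J) = ⅔ - (-1)/(6*6) = ⅔ - ⅙*(-⅙) = ⅔ + 1/36 = 25/36)
(E(-1)*(-12 - 1*(-9)))*13 = (25*(-12 - 1*(-9))/36)*13 = (25*(-12 + 9)/36)*13 = ((25/36)*(-3))*13 = -25/12*13 = -325/12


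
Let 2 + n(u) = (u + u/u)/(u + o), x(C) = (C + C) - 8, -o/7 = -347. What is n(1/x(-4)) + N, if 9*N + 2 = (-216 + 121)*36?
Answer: -133688585/349767 ≈ -382.22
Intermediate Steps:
o = 2429 (o = -7*(-347) = 2429)
x(C) = -8 + 2*C (x(C) = 2*C - 8 = -8 + 2*C)
N = -3422/9 (N = -2/9 + ((-216 + 121)*36)/9 = -2/9 + (-95*36)/9 = -2/9 + (1/9)*(-3420) = -2/9 - 380 = -3422/9 ≈ -380.22)
n(u) = -2 + (1 + u)/(2429 + u) (n(u) = -2 + (u + u/u)/(u + 2429) = -2 + (u + 1)/(2429 + u) = -2 + (1 + u)/(2429 + u))
n(1/x(-4)) + N = (-4857 - 1/(-8 + 2*(-4)))/(2429 + 1/(-8 + 2*(-4))) - 3422/9 = (-4857 - 1/(-8 - 8))/(2429 + 1/(-8 - 8)) - 3422/9 = (-4857 - 1/(-16))/(2429 + 1/(-16)) - 3422/9 = (-4857 - 1*(-1/16))/(2429 - 1/16) - 3422/9 = (-4857 + 1/16)/(38863/16) - 3422/9 = (16/38863)*(-77711/16) - 3422/9 = -77711/38863 - 3422/9 = -133688585/349767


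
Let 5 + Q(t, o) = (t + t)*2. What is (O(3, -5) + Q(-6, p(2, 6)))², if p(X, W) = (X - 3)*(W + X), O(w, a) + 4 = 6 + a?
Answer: 1024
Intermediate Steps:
O(w, a) = 2 + a (O(w, a) = -4 + (6 + a) = 2 + a)
p(X, W) = (-3 + X)*(W + X)
Q(t, o) = -5 + 4*t (Q(t, o) = -5 + (t + t)*2 = -5 + (2*t)*2 = -5 + 4*t)
(O(3, -5) + Q(-6, p(2, 6)))² = ((2 - 5) + (-5 + 4*(-6)))² = (-3 + (-5 - 24))² = (-3 - 29)² = (-32)² = 1024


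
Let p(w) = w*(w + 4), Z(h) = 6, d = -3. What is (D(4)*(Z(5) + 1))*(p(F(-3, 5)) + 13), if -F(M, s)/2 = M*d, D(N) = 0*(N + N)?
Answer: 0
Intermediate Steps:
D(N) = 0 (D(N) = 0*(2*N) = 0)
F(M, s) = 6*M (F(M, s) = -2*M*(-3) = -(-6)*M = 6*M)
p(w) = w*(4 + w)
(D(4)*(Z(5) + 1))*(p(F(-3, 5)) + 13) = (0*(6 + 1))*((6*(-3))*(4 + 6*(-3)) + 13) = (0*7)*(-18*(4 - 18) + 13) = 0*(-18*(-14) + 13) = 0*(252 + 13) = 0*265 = 0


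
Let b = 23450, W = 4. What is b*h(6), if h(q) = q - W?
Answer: 46900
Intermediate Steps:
h(q) = -4 + q (h(q) = q - 1*4 = q - 4 = -4 + q)
b*h(6) = 23450*(-4 + 6) = 23450*2 = 46900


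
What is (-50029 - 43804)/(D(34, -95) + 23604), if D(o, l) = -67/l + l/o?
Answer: -303080590/76234173 ≈ -3.9757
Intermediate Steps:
(-50029 - 43804)/(D(34, -95) + 23604) = (-50029 - 43804)/((-67/(-95) - 95/34) + 23604) = -93833/((-67*(-1/95) - 95*1/34) + 23604) = -93833/((67/95 - 95/34) + 23604) = -93833/(-6747/3230 + 23604) = -93833/76234173/3230 = -93833*3230/76234173 = -303080590/76234173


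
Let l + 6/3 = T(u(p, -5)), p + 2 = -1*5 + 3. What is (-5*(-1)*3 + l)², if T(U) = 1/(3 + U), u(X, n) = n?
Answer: 625/4 ≈ 156.25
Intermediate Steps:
p = -4 (p = -2 + (-1*5 + 3) = -2 + (-5 + 3) = -2 - 2 = -4)
l = -5/2 (l = -2 + 1/(3 - 5) = -2 + 1/(-2) = -2 - ½ = -5/2 ≈ -2.5000)
(-5*(-1)*3 + l)² = (-5*(-1)*3 - 5/2)² = (5*3 - 5/2)² = (15 - 5/2)² = (25/2)² = 625/4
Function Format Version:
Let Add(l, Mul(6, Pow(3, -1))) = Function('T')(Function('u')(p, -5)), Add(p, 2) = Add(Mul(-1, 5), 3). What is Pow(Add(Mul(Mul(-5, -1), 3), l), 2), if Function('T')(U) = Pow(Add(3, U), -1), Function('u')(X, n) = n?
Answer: Rational(625, 4) ≈ 156.25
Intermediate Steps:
p = -4 (p = Add(-2, Add(Mul(-1, 5), 3)) = Add(-2, Add(-5, 3)) = Add(-2, -2) = -4)
l = Rational(-5, 2) (l = Add(-2, Pow(Add(3, -5), -1)) = Add(-2, Pow(-2, -1)) = Add(-2, Rational(-1, 2)) = Rational(-5, 2) ≈ -2.5000)
Pow(Add(Mul(Mul(-5, -1), 3), l), 2) = Pow(Add(Mul(Mul(-5, -1), 3), Rational(-5, 2)), 2) = Pow(Add(Mul(5, 3), Rational(-5, 2)), 2) = Pow(Add(15, Rational(-5, 2)), 2) = Pow(Rational(25, 2), 2) = Rational(625, 4)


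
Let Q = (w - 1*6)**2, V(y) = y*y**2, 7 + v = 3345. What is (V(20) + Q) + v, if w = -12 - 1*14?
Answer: 12362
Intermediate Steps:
v = 3338 (v = -7 + 3345 = 3338)
w = -26 (w = -12 - 14 = -26)
V(y) = y**3
Q = 1024 (Q = (-26 - 1*6)**2 = (-26 - 6)**2 = (-32)**2 = 1024)
(V(20) + Q) + v = (20**3 + 1024) + 3338 = (8000 + 1024) + 3338 = 9024 + 3338 = 12362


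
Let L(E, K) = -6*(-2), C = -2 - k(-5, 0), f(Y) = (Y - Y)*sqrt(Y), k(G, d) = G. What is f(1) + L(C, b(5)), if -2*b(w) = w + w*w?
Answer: 12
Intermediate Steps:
f(Y) = 0 (f(Y) = 0*sqrt(Y) = 0)
C = 3 (C = -2 - 1*(-5) = -2 + 5 = 3)
b(w) = -w/2 - w**2/2 (b(w) = -(w + w*w)/2 = -(w + w**2)/2 = -w/2 - w**2/2)
L(E, K) = 12
f(1) + L(C, b(5)) = 0 + 12 = 12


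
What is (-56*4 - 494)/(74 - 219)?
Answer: 718/145 ≈ 4.9517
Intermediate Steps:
(-56*4 - 494)/(74 - 219) = (-224 - 494)/(-145) = -718*(-1/145) = 718/145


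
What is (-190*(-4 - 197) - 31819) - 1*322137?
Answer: -315766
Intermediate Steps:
(-190*(-4 - 197) - 31819) - 1*322137 = (-190*(-201) - 31819) - 322137 = (38190 - 31819) - 322137 = 6371 - 322137 = -315766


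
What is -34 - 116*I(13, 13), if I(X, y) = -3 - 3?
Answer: 662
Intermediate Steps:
I(X, y) = -6
-34 - 116*I(13, 13) = -34 - 116*(-6) = -34 + 696 = 662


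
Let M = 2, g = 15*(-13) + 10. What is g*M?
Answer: -370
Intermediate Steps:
g = -185 (g = -195 + 10 = -185)
g*M = -185*2 = -370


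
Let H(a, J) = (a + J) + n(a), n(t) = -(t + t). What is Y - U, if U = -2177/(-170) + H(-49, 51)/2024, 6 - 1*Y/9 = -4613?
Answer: 893707902/21505 ≈ 41558.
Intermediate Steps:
n(t) = -2*t
Y = 41571 (Y = 54 - 9*(-4613) = 54 + 41517 = 41571)
H(a, J) = J - a (H(a, J) = (a + J) - 2*a = (J + a) - 2*a = J - a)
U = 276453/21505 (U = -2177/(-170) + (51 - 1*(-49))/2024 = -2177*(-1/170) + (51 + 49)*(1/2024) = 2177/170 + 100*(1/2024) = 2177/170 + 25/506 = 276453/21505 ≈ 12.855)
Y - U = 41571 - 1*276453/21505 = 41571 - 276453/21505 = 893707902/21505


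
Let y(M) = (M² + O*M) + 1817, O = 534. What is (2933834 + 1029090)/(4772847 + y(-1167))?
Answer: 566132/787625 ≈ 0.71878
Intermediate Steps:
y(M) = 1817 + M² + 534*M (y(M) = (M² + 534*M) + 1817 = 1817 + M² + 534*M)
(2933834 + 1029090)/(4772847 + y(-1167)) = (2933834 + 1029090)/(4772847 + (1817 + (-1167)² + 534*(-1167))) = 3962924/(4772847 + (1817 + 1361889 - 623178)) = 3962924/(4772847 + 740528) = 3962924/5513375 = 3962924*(1/5513375) = 566132/787625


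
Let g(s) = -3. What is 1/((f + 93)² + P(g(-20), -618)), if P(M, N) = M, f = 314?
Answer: 1/165646 ≈ 6.0370e-6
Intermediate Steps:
1/((f + 93)² + P(g(-20), -618)) = 1/((314 + 93)² - 3) = 1/(407² - 3) = 1/(165649 - 3) = 1/165646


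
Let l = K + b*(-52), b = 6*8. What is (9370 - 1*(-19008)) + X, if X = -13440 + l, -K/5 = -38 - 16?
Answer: 12712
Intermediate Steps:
K = 270 (K = -5*(-38 - 16) = -5*(-54) = 270)
b = 48
l = -2226 (l = 270 + 48*(-52) = 270 - 2496 = -2226)
X = -15666 (X = -13440 - 2226 = -15666)
(9370 - 1*(-19008)) + X = (9370 - 1*(-19008)) - 15666 = (9370 + 19008) - 15666 = 28378 - 15666 = 12712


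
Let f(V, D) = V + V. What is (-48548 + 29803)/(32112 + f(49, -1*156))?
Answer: -3749/6442 ≈ -0.58196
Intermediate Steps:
f(V, D) = 2*V
(-48548 + 29803)/(32112 + f(49, -1*156)) = (-48548 + 29803)/(32112 + 2*49) = -18745/(32112 + 98) = -18745/32210 = -18745*1/32210 = -3749/6442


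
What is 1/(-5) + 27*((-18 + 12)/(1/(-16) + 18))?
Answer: -13247/1435 ≈ -9.2314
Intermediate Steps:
1/(-5) + 27*((-18 + 12)/(1/(-16) + 18)) = -⅕ + 27*(-6/(-1/16 + 18)) = -⅕ + 27*(-6/287/16) = -⅕ + 27*(-6*16/287) = -⅕ + 27*(-96/287) = -⅕ - 2592/287 = -13247/1435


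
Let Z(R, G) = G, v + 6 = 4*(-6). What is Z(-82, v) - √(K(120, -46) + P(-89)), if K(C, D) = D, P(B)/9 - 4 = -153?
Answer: -30 - I*√1387 ≈ -30.0 - 37.242*I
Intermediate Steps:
P(B) = -1341 (P(B) = 36 + 9*(-153) = 36 - 1377 = -1341)
v = -30 (v = -6 + 4*(-6) = -6 - 24 = -30)
Z(-82, v) - √(K(120, -46) + P(-89)) = -30 - √(-46 - 1341) = -30 - √(-1387) = -30 - I*√1387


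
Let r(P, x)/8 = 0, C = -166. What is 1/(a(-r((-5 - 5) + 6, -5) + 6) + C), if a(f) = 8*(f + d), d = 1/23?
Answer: -23/2706 ≈ -0.0084996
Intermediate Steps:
r(P, x) = 0 (r(P, x) = 8*0 = 0)
d = 1/23 ≈ 0.043478
a(f) = 8/23 + 8*f (a(f) = 8*(f + 1/23) = 8*(1/23 + f) = 8/23 + 8*f)
1/(a(-r((-5 - 5) + 6, -5) + 6) + C) = 1/((8/23 + 8*(-1*0 + 6)) - 166) = 1/((8/23 + 8*(0 + 6)) - 166) = 1/((8/23 + 8*6) - 166) = 1/((8/23 + 48) - 166) = 1/(1112/23 - 166) = 1/(-2706/23) = -23/2706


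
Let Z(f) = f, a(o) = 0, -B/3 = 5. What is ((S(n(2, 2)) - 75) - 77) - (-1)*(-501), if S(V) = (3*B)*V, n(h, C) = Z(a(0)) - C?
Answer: -563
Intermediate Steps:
B = -15 (B = -3*5 = -15)
n(h, C) = -C (n(h, C) = 0 - C = -C)
S(V) = -45*V (S(V) = (3*(-15))*V = -45*V)
((S(n(2, 2)) - 75) - 77) - (-1)*(-501) = ((-(-45)*2 - 75) - 77) - (-1)*(-501) = ((-45*(-2) - 75) - 77) - 1*501 = ((90 - 75) - 77) - 501 = (15 - 77) - 501 = -62 - 501 = -563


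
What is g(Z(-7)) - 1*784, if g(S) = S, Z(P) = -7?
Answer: -791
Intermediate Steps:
g(Z(-7)) - 1*784 = -7 - 1*784 = -7 - 784 = -791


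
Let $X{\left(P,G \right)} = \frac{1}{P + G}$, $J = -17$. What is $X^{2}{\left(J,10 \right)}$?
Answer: $\frac{1}{49} \approx 0.020408$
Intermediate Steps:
$X{\left(P,G \right)} = \frac{1}{G + P}$
$X^{2}{\left(J,10 \right)} = \left(\frac{1}{10 - 17}\right)^{2} = \left(\frac{1}{-7}\right)^{2} = \left(- \frac{1}{7}\right)^{2} = \frac{1}{49}$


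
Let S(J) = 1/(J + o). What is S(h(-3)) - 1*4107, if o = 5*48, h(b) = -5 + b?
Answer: -952823/232 ≈ -4107.0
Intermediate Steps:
o = 240
S(J) = 1/(240 + J) (S(J) = 1/(J + 240) = 1/(240 + J))
S(h(-3)) - 1*4107 = 1/(240 + (-5 - 3)) - 1*4107 = 1/(240 - 8) - 4107 = 1/232 - 4107 = -952823/232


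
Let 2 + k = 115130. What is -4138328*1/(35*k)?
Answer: -517291/503685 ≈ -1.0270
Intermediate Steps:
k = 115128 (k = -2 + 115130 = 115128)
-4138328*1/(35*k) = -4138328/(115128*35) = -4138328/4029480 = -4138328*1/4029480 = -517291/503685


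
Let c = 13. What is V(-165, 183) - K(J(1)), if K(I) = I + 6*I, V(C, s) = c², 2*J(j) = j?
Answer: 331/2 ≈ 165.50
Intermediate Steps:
J(j) = j/2
V(C, s) = 169 (V(C, s) = 13² = 169)
K(I) = 7*I
V(-165, 183) - K(J(1)) = 169 - 7*(½)*1 = 169 - 7/2 = 331/2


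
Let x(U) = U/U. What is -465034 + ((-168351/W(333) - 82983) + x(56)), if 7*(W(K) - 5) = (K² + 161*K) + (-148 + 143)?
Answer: -30055782323/54844 ≈ -5.4802e+5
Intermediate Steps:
W(K) = 30/7 + 23*K + K²/7 (W(K) = 5 + ((K² + 161*K) + (-148 + 143))/7 = 5 + ((K² + 161*K) - 5)/7 = 5 + (-5 + K² + 161*K)/7 = 5 + (-5/7 + 23*K + K²/7) = 30/7 + 23*K + K²/7)
x(U) = 1
-465034 + ((-168351/W(333) - 82983) + x(56)) = -465034 + ((-168351/(30/7 + 23*333 + (⅐)*333²) - 82983) + 1) = -465034 + ((-168351/(30/7 + 7659 + (⅐)*110889) - 82983) + 1) = -465034 + ((-168351/(30/7 + 7659 + 110889/7) - 82983) + 1) = -465034 + ((-168351/164532/7 - 82983) + 1) = -465034 + ((-168351*7/164532 - 82983) + 1) = -465034 + ((-392819/54844 - 82983) + 1) = -465034 + (-4551512471/54844 + 1) = -465034 - 4551457627/54844 = -30055782323/54844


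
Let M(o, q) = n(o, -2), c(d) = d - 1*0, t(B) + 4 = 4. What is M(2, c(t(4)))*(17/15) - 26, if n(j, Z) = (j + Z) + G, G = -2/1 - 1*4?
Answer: -164/5 ≈ -32.800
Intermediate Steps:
t(B) = 0 (t(B) = -4 + 4 = 0)
c(d) = d (c(d) = d + 0 = d)
G = -6 (G = -2*1 - 4 = -2 - 4 = -6)
n(j, Z) = -6 + Z + j (n(j, Z) = (j + Z) - 6 = (Z + j) - 6 = -6 + Z + j)
M(o, q) = -8 + o (M(o, q) = -6 - 2 + o = -8 + o)
M(2, c(t(4)))*(17/15) - 26 = (-8 + 2)*(17/15) - 26 = -102/15 - 26 = -6*17/15 - 26 = -34/5 - 26 = -164/5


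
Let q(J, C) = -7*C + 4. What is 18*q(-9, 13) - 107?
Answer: -1673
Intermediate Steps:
q(J, C) = 4 - 7*C
18*q(-9, 13) - 107 = 18*(4 - 7*13) - 107 = 18*(4 - 91) - 107 = 18*(-87) - 107 = -1566 - 107 = -1673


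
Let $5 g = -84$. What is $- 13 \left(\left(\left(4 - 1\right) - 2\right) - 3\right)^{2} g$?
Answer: $\frac{4368}{5} \approx 873.6$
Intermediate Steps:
$g = - \frac{84}{5}$ ($g = \frac{1}{5} \left(-84\right) = - \frac{84}{5} \approx -16.8$)
$- 13 \left(\left(\left(4 - 1\right) - 2\right) - 3\right)^{2} g = - 13 \left(\left(\left(4 - 1\right) - 2\right) - 3\right)^{2} \left(- \frac{84}{5}\right) = - 13 \left(\left(3 - 2\right) - 3\right)^{2} \left(- \frac{84}{5}\right) = - 13 \left(1 - 3\right)^{2} \left(- \frac{84}{5}\right) = - 13 \left(-2\right)^{2} \left(- \frac{84}{5}\right) = \left(-13\right) 4 \left(- \frac{84}{5}\right) = \left(-52\right) \left(- \frac{84}{5}\right) = \frac{4368}{5}$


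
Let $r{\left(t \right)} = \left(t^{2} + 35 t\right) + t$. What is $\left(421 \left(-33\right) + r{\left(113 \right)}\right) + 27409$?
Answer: $30353$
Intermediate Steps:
$r{\left(t \right)} = t^{2} + 36 t$
$\left(421 \left(-33\right) + r{\left(113 \right)}\right) + 27409 = \left(421 \left(-33\right) + 113 \left(36 + 113\right)\right) + 27409 = \left(-13893 + 113 \cdot 149\right) + 27409 = \left(-13893 + 16837\right) + 27409 = 2944 + 27409 = 30353$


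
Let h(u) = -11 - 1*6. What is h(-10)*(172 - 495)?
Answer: 5491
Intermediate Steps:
h(u) = -17 (h(u) = -11 - 6 = -17)
h(-10)*(172 - 495) = -17*(172 - 495) = -17*(-323) = 5491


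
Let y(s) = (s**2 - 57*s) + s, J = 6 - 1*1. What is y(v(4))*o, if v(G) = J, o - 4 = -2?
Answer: -510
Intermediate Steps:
o = 2 (o = 4 - 2 = 2)
J = 5 (J = 6 - 1 = 5)
v(G) = 5
y(s) = s**2 - 56*s
y(v(4))*o = (5*(-56 + 5))*2 = (5*(-51))*2 = -255*2 = -510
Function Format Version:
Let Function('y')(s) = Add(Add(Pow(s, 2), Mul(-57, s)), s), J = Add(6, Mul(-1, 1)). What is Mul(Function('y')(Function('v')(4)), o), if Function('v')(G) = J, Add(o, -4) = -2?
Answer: -510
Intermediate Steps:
o = 2 (o = Add(4, -2) = 2)
J = 5 (J = Add(6, -1) = 5)
Function('v')(G) = 5
Function('y')(s) = Add(Pow(s, 2), Mul(-56, s))
Mul(Function('y')(Function('v')(4)), o) = Mul(Mul(5, Add(-56, 5)), 2) = Mul(Mul(5, -51), 2) = Mul(-255, 2) = -510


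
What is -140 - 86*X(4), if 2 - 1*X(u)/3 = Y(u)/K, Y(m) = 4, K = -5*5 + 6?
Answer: -13496/19 ≈ -710.32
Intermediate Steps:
K = -19 (K = -25 + 6 = -19)
X(u) = 126/19 (X(u) = 6 - 12/(-19) = 6 - 12*(-1)/19 = 6 - 3*(-4/19) = 6 + 12/19 = 126/19)
-140 - 86*X(4) = -140 - 86*126/19 = -140 - 10836/19 = -13496/19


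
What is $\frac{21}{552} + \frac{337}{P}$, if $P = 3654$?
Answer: $\frac{43793}{336168} \approx 0.13027$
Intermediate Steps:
$\frac{21}{552} + \frac{337}{P} = \frac{21}{552} + \frac{337}{3654} = 21 \cdot \frac{1}{552} + 337 \cdot \frac{1}{3654} = \frac{7}{184} + \frac{337}{3654} = \frac{43793}{336168}$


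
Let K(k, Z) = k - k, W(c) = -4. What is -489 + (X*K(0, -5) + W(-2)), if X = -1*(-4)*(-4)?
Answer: -493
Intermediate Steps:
K(k, Z) = 0
X = -16 (X = 4*(-4) = -16)
-489 + (X*K(0, -5) + W(-2)) = -489 + (-16*0 - 4) = -489 + (0 - 4) = -489 - 4 = -493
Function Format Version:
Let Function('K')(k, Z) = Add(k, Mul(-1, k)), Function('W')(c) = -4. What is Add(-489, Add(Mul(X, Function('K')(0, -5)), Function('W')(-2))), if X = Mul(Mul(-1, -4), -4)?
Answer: -493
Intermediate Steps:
Function('K')(k, Z) = 0
X = -16 (X = Mul(4, -4) = -16)
Add(-489, Add(Mul(X, Function('K')(0, -5)), Function('W')(-2))) = Add(-489, Add(Mul(-16, 0), -4)) = Add(-489, Add(0, -4)) = Add(-489, -4) = -493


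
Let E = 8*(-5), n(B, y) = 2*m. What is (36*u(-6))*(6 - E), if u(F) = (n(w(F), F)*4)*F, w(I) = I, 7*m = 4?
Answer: -317952/7 ≈ -45422.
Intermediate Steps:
m = 4/7 (m = (⅐)*4 = 4/7 ≈ 0.57143)
n(B, y) = 8/7 (n(B, y) = 2*(4/7) = 8/7)
u(F) = 32*F/7 (u(F) = ((8/7)*4)*F = 32*F/7)
E = -40
(36*u(-6))*(6 - E) = (36*((32/7)*(-6)))*(6 - 1*(-40)) = (36*(-192/7))*(6 + 40) = -6912/7*46 = -317952/7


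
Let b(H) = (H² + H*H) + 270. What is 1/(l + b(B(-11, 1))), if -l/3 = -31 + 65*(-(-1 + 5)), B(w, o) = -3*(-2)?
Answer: 1/1215 ≈ 0.00082305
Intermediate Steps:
B(w, o) = 6
b(H) = 270 + 2*H² (b(H) = (H² + H²) + 270 = 2*H² + 270 = 270 + 2*H²)
l = 873 (l = -3*(-31 + 65*(-(-1 + 5))) = -3*(-31 + 65*(-1*4)) = -3*(-31 + 65*(-4)) = -3*(-31 - 260) = -3*(-291) = 873)
1/(l + b(B(-11, 1))) = 1/(873 + (270 + 2*6²)) = 1/(873 + (270 + 2*36)) = 1/(873 + (270 + 72)) = 1/(873 + 342) = 1/1215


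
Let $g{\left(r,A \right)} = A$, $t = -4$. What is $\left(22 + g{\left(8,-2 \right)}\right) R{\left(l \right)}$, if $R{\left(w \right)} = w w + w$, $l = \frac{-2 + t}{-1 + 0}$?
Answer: $840$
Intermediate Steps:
$l = 6$ ($l = \frac{-2 - 4}{-1 + 0} = - \frac{6}{-1} = \left(-6\right) \left(-1\right) = 6$)
$R{\left(w \right)} = w + w^{2}$ ($R{\left(w \right)} = w^{2} + w = w + w^{2}$)
$\left(22 + g{\left(8,-2 \right)}\right) R{\left(l \right)} = \left(22 - 2\right) 6 \left(1 + 6\right) = 20 \cdot 6 \cdot 7 = 20 \cdot 42 = 840$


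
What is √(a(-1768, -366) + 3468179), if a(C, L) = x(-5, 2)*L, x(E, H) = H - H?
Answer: √3468179 ≈ 1862.3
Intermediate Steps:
x(E, H) = 0
a(C, L) = 0 (a(C, L) = 0*L = 0)
√(a(-1768, -366) + 3468179) = √(0 + 3468179) = √3468179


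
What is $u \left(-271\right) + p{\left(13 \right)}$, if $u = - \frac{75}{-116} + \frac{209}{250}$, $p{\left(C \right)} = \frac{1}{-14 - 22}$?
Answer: $- \frac{13108702}{32625} \approx -401.8$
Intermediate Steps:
$p{\left(C \right)} = - \frac{1}{36}$ ($p{\left(C \right)} = \frac{1}{-36} = - \frac{1}{36}$)
$u = \frac{21497}{14500}$ ($u = \left(-75\right) \left(- \frac{1}{116}\right) + 209 \cdot \frac{1}{250} = \frac{75}{116} + \frac{209}{250} = \frac{21497}{14500} \approx 1.4826$)
$u \left(-271\right) + p{\left(13 \right)} = \frac{21497}{14500} \left(-271\right) - \frac{1}{36} = - \frac{5825687}{14500} - \frac{1}{36} = - \frac{13108702}{32625}$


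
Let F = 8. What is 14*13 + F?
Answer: 190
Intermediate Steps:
14*13 + F = 14*13 + 8 = 182 + 8 = 190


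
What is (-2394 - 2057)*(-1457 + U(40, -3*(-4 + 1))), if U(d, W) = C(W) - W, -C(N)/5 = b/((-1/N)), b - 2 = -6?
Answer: 7326346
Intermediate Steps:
b = -4 (b = 2 - 6 = -4)
C(N) = -20*N (C(N) = -(-20)/((-1/N)) = -(-20)*(-N) = -20*N)
U(d, W) = -21*W (U(d, W) = -20*W - W = -21*W)
(-2394 - 2057)*(-1457 + U(40, -3*(-4 + 1))) = (-2394 - 2057)*(-1457 - (-63)*(-4 + 1)) = -4451*(-1457 - (-63)*(-3)) = -4451*(-1457 - 21*9) = -4451*(-1457 - 189) = -4451*(-1646) = 7326346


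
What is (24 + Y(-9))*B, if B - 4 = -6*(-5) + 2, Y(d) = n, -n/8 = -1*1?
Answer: 1152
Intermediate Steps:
n = 8 (n = -(-8) = -8*(-1) = 8)
Y(d) = 8
B = 36 (B = 4 + (-6*(-5) + 2) = 4 + (30 + 2) = 4 + 32 = 36)
(24 + Y(-9))*B = (24 + 8)*36 = 32*36 = 1152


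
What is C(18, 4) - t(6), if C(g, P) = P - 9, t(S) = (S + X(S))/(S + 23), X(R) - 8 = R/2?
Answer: -162/29 ≈ -5.5862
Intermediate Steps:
X(R) = 8 + R/2
t(S) = (8 + 3*S/2)/(23 + S) (t(S) = (S + (8 + S/2))/(S + 23) = (8 + 3*S/2)/(23 + S))
C(g, P) = -9 + P
C(18, 4) - t(6) = (-9 + 4) - (16 + 3*6)/(2*(23 + 6)) = -5 - (16 + 18)/(2*29) = -5 - 34/(2*29) = -5 - 1*17/29 = -5 - 17/29 = -162/29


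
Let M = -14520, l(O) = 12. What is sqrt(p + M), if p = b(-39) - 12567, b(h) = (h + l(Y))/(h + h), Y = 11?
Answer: I*sqrt(18310578)/26 ≈ 164.58*I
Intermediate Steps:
b(h) = (12 + h)/(2*h) (b(h) = (h + 12)/(h + h) = (12 + h)/((2*h)) = (12 + h)*(1/(2*h)) = (12 + h)/(2*h))
p = -326733/26 (p = (1/2)*(12 - 39)/(-39) - 12567 = (1/2)*(-1/39)*(-27) - 12567 = 9/26 - 12567 = -326733/26 ≈ -12567.)
sqrt(p + M) = sqrt(-326733/26 - 14520) = sqrt(-704253/26) = I*sqrt(18310578)/26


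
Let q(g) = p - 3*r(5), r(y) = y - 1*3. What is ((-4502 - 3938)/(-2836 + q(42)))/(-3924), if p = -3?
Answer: -422/558189 ≈ -0.00075602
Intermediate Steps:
r(y) = -3 + y (r(y) = y - 3 = -3 + y)
q(g) = -9 (q(g) = -3 - 3*(-3 + 5) = -3 - 3*2 = -3 - 6 = -9)
((-4502 - 3938)/(-2836 + q(42)))/(-3924) = ((-4502 - 3938)/(-2836 - 9))/(-3924) = -8440/(-2845)*(-1/3924) = -8440*(-1/2845)*(-1/3924) = (1688/569)*(-1/3924) = -422/558189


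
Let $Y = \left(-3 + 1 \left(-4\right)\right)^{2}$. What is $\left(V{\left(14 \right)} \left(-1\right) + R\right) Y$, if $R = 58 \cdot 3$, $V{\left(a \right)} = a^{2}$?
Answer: $-1078$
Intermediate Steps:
$R = 174$
$Y = 49$ ($Y = \left(-3 - 4\right)^{2} = \left(-7\right)^{2} = 49$)
$\left(V{\left(14 \right)} \left(-1\right) + R\right) Y = \left(14^{2} \left(-1\right) + 174\right) 49 = \left(196 \left(-1\right) + 174\right) 49 = \left(-196 + 174\right) 49 = \left(-22\right) 49 = -1078$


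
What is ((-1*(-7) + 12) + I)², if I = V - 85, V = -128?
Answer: 37636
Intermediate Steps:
I = -213 (I = -128 - 85 = -213)
((-1*(-7) + 12) + I)² = ((-1*(-7) + 12) - 213)² = ((7 + 12) - 213)² = (19 - 213)² = (-194)² = 37636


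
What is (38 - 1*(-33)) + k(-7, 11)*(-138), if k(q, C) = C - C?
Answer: 71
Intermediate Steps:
k(q, C) = 0
(38 - 1*(-33)) + k(-7, 11)*(-138) = (38 - 1*(-33)) + 0*(-138) = (38 + 33) + 0 = 71 + 0 = 71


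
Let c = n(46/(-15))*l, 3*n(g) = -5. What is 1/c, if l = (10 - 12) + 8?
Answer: -⅒ ≈ -0.10000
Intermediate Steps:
n(g) = -5/3 (n(g) = (⅓)*(-5) = -5/3)
l = 6 (l = -2 + 8 = 6)
c = -10 (c = -5/3*6 = -10)
1/c = 1/(-10) = -⅒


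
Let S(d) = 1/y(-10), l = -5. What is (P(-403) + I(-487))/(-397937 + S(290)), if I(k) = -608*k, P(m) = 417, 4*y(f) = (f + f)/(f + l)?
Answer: -296513/397934 ≈ -0.74513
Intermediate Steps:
y(f) = f/(2*(-5 + f)) (y(f) = ((f + f)/(f - 5))/4 = ((2*f)/(-5 + f))/4 = (2*f/(-5 + f))/4 = f/(2*(-5 + f)))
S(d) = 3 (S(d) = 1/((1/2)*(-10)/(-5 - 10)) = 1/((1/2)*(-10)/(-15)) = 1/((1/2)*(-10)*(-1/15)) = 1/(1/3) = 3)
(P(-403) + I(-487))/(-397937 + S(290)) = (417 - 608*(-487))/(-397937 + 3) = (417 + 296096)/(-397934) = 296513*(-1/397934) = -296513/397934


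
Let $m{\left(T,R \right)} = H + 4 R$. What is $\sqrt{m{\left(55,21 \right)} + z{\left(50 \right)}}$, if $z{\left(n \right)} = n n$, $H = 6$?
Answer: $\sqrt{2590} \approx 50.892$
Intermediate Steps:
$m{\left(T,R \right)} = 6 + 4 R$
$z{\left(n \right)} = n^{2}$
$\sqrt{m{\left(55,21 \right)} + z{\left(50 \right)}} = \sqrt{\left(6 + 4 \cdot 21\right) + 50^{2}} = \sqrt{\left(6 + 84\right) + 2500} = \sqrt{90 + 2500} = \sqrt{2590}$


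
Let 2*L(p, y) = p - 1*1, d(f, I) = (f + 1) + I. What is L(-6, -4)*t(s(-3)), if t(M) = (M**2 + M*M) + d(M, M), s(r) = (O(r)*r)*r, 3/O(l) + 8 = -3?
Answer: -6895/242 ≈ -28.492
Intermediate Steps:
O(l) = -3/11 (O(l) = 3/(-8 - 3) = 3/(-11) = 3*(-1/11) = -3/11)
d(f, I) = 1 + I + f (d(f, I) = (1 + f) + I = 1 + I + f)
L(p, y) = -1/2 + p/2 (L(p, y) = (p - 1*1)/2 = (p - 1)/2 = (-1 + p)/2 = -1/2 + p/2)
s(r) = -3*r**2/11 (s(r) = (-3*r/11)*r = -3*r**2/11)
t(M) = 1 + 2*M + 2*M**2 (t(M) = (M**2 + M*M) + (1 + M + M) = (M**2 + M**2) + (1 + 2*M) = 2*M**2 + (1 + 2*M) = 1 + 2*M + 2*M**2)
L(-6, -4)*t(s(-3)) = (-1/2 + (1/2)*(-6))*(1 + 2*(-3/11*(-3)**2) + 2*(-3/11*(-3)**2)**2) = (-1/2 - 3)*(1 + 2*(-3/11*9) + 2*(-3/11*9)**2) = -7*(1 + 2*(-27/11) + 2*(-27/11)**2)/2 = -7*(1 - 54/11 + 2*(729/121))/2 = -7*(1 - 54/11 + 1458/121)/2 = -7/2*985/121 = -6895/242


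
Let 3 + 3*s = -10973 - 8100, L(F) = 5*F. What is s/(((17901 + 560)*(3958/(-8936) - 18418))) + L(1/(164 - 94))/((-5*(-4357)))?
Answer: 4364634648467/198577534413327930 ≈ 2.1980e-5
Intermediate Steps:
s = -19076/3 (s = -1 + (-10973 - 8100)/3 = -1 + (⅓)*(-19073) = -1 - 19073/3 = -19076/3 ≈ -6358.7)
s/(((17901 + 560)*(3958/(-8936) - 18418))) + L(1/(164 - 94))/((-5*(-4357))) = -19076*1/((17901 + 560)*(3958/(-8936) - 18418))/3 + (5/(164 - 94))/((-5*(-4357))) = -19076*1/(18461*(3958*(-1/8936) - 18418))/3 + (5/70)/21785 = -19076*1/(18461*(-1979/4468 - 18418))/3 + (5*(1/70))*(1/21785) = -19076/(3*(18461*(-82293603/4468))) + (1/14)*(1/21785) = -19076/(3*(-1519222204983/4468)) + 1/304990 = -19076/3*(-4468/1519222204983) + 1/304990 = 85231568/4557666614949 + 1/304990 = 4364634648467/198577534413327930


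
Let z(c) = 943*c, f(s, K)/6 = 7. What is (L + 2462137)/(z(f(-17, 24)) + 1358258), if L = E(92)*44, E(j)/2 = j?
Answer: 2470233/1397864 ≈ 1.7671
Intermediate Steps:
f(s, K) = 42 (f(s, K) = 6*7 = 42)
E(j) = 2*j
L = 8096 (L = (2*92)*44 = 184*44 = 8096)
(L + 2462137)/(z(f(-17, 24)) + 1358258) = (8096 + 2462137)/(943*42 + 1358258) = 2470233/(39606 + 1358258) = 2470233/1397864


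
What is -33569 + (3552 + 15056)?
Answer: -14961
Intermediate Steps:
-33569 + (3552 + 15056) = -33569 + 18608 = -14961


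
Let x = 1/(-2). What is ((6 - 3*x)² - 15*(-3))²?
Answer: 164025/16 ≈ 10252.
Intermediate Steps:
x = -½ ≈ -0.50000
((6 - 3*x)² - 15*(-3))² = ((6 - 3*(-½))² - 15*(-3))² = ((6 + 3/2)² + 45)² = ((15/2)² + 45)² = (225/4 + 45)² = (405/4)² = 164025/16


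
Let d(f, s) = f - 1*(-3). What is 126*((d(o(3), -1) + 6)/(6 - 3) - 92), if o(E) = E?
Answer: -11088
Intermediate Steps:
d(f, s) = 3 + f (d(f, s) = f + 3 = 3 + f)
126*((d(o(3), -1) + 6)/(6 - 3) - 92) = 126*(((3 + 3) + 6)/(6 - 3) - 92) = 126*((6 + 6)/3 - 92) = 126*(12*(1/3) - 92) = 126*(4 - 92) = 126*(-88) = -11088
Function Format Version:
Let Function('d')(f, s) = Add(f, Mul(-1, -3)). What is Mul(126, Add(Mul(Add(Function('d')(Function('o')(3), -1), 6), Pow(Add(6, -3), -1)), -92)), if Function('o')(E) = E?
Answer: -11088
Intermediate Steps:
Function('d')(f, s) = Add(3, f) (Function('d')(f, s) = Add(f, 3) = Add(3, f))
Mul(126, Add(Mul(Add(Function('d')(Function('o')(3), -1), 6), Pow(Add(6, -3), -1)), -92)) = Mul(126, Add(Mul(Add(Add(3, 3), 6), Pow(Add(6, -3), -1)), -92)) = Mul(126, Add(Mul(Add(6, 6), Pow(3, -1)), -92)) = Mul(126, Add(Mul(12, Rational(1, 3)), -92)) = Mul(126, Add(4, -92)) = Mul(126, -88) = -11088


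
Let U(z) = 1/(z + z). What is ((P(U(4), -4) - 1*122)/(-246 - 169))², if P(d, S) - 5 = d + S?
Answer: 935089/11022400 ≈ 0.084835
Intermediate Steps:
U(z) = 1/(2*z)
P(d, S) = 5 + S + d (P(d, S) = 5 + (d + S) = 5 + (S + d) = 5 + S + d)
((P(U(4), -4) - 1*122)/(-246 - 169))² = (((5 - 4 + (½)/4) - 1*122)/(-246 - 169))² = (((5 - 4 + (½)*(¼)) - 122)/(-415))² = (((5 - 4 + ⅛) - 122)*(-1/415))² = ((9/8 - 122)*(-1/415))² = (-967/8*(-1/415))² = (967/3320)² = 935089/11022400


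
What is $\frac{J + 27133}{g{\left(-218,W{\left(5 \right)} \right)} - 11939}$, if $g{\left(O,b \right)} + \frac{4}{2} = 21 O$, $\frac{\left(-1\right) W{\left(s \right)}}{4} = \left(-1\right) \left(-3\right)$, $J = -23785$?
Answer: $- \frac{3348}{16519} \approx -0.20268$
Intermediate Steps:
$W{\left(s \right)} = -12$ ($W{\left(s \right)} = - 4 \left(\left(-1\right) \left(-3\right)\right) = \left(-4\right) 3 = -12$)
$g{\left(O,b \right)} = -2 + 21 O$
$\frac{J + 27133}{g{\left(-218,W{\left(5 \right)} \right)} - 11939} = \frac{-23785 + 27133}{\left(-2 + 21 \left(-218\right)\right) - 11939} = \frac{3348}{\left(-2 - 4578\right) - 11939} = \frac{3348}{-4580 - 11939} = \frac{3348}{-16519} = 3348 \left(- \frac{1}{16519}\right) = - \frac{3348}{16519}$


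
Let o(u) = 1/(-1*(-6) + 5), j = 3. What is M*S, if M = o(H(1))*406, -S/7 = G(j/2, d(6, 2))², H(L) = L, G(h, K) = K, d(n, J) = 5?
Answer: -71050/11 ≈ -6459.1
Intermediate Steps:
o(u) = 1/11 (o(u) = 1/(6 + 5) = 1/11)
S = -175 (S = -7*5² = -7*25 = -175)
M = 406/11 (M = (1/11)*406 = 406/11 ≈ 36.909)
M*S = (406/11)*(-175) = -71050/11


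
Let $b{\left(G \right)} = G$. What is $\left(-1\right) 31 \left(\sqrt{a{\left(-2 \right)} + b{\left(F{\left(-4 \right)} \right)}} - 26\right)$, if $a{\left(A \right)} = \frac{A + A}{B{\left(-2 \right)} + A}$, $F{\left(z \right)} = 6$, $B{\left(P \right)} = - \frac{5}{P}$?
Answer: $806 - 31 i \sqrt{2} \approx 806.0 - 43.841 i$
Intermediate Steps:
$a{\left(A \right)} = \frac{2 A}{\frac{5}{2} + A}$ ($a{\left(A \right)} = \frac{A + A}{- \frac{5}{-2} + A} = \frac{2 A}{\left(-5\right) \left(- \frac{1}{2}\right) + A} = \frac{2 A}{\frac{5}{2} + A}$)
$\left(-1\right) 31 \left(\sqrt{a{\left(-2 \right)} + b{\left(F{\left(-4 \right)} \right)}} - 26\right) = \left(-1\right) 31 \left(\sqrt{4 \left(-2\right) \frac{1}{5 + 2 \left(-2\right)} + 6} - 26\right) = - 31 \left(\sqrt{4 \left(-2\right) \frac{1}{5 - 4} + 6} - 26\right) = - 31 \left(\sqrt{4 \left(-2\right) 1^{-1} + 6} - 26\right) = - 31 \left(\sqrt{4 \left(-2\right) 1 + 6} - 26\right) = - 31 \left(\sqrt{-8 + 6} - 26\right) = - 31 \left(\sqrt{-2} - 26\right) = - 31 \left(i \sqrt{2} - 26\right) = - 31 \left(-26 + i \sqrt{2}\right) = 806 - 31 i \sqrt{2}$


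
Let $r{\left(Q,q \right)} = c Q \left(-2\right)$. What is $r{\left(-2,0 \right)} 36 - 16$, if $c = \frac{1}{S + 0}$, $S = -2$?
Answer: $-88$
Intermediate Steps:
$c = - \frac{1}{2}$ ($c = \frac{1}{-2 + 0} = \frac{1}{-2} = - \frac{1}{2} \approx -0.5$)
$r{\left(Q,q \right)} = Q$ ($r{\left(Q,q \right)} = - \frac{Q}{2} \left(-2\right) = Q$)
$r{\left(-2,0 \right)} 36 - 16 = \left(-2\right) 36 - 16 = -72 - 16 = -88$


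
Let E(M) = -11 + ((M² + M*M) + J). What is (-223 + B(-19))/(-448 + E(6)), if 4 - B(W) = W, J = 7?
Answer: 10/19 ≈ 0.52632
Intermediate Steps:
B(W) = 4 - W
E(M) = -4 + 2*M² (E(M) = -11 + ((M² + M*M) + 7) = -11 + ((M² + M²) + 7) = -11 + (2*M² + 7) = -11 + (7 + 2*M²) = -4 + 2*M²)
(-223 + B(-19))/(-448 + E(6)) = (-223 + (4 - 1*(-19)))/(-448 + (-4 + 2*6²)) = (-223 + (4 + 19))/(-448 + (-4 + 2*36)) = (-223 + 23)/(-448 + (-4 + 72)) = -200/(-448 + 68) = -200/(-380) = -200*(-1/380) = 10/19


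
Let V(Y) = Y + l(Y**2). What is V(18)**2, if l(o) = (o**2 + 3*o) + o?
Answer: 11297564100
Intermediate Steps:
l(o) = o**2 + 4*o
V(Y) = Y + Y**2*(4 + Y**2)
V(18)**2 = (18*(1 + 18*(4 + 18**2)))**2 = (18*(1 + 18*(4 + 324)))**2 = (18*(1 + 18*328))**2 = (18*(1 + 5904))**2 = (18*5905)**2 = 106290**2 = 11297564100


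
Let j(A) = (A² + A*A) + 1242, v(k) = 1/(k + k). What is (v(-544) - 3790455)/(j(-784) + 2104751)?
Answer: -4124015041/3628811840 ≈ -1.1365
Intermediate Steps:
v(k) = 1/(2*k)
j(A) = 1242 + 2*A² (j(A) = (A² + A²) + 1242 = 2*A² + 1242 = 1242 + 2*A²)
(v(-544) - 3790455)/(j(-784) + 2104751) = ((½)/(-544) - 3790455)/((1242 + 2*(-784)²) + 2104751) = ((½)*(-1/544) - 3790455)/((1242 + 2*614656) + 2104751) = (-1/1088 - 3790455)/((1242 + 1229312) + 2104751) = -4124015041/(1088*(1230554 + 2104751)) = -4124015041/1088/3335305 = -4124015041/1088*1/3335305 = -4124015041/3628811840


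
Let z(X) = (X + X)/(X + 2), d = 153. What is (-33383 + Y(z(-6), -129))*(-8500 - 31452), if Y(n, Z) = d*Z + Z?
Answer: 2127404048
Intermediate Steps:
z(X) = 2*X/(2 + X) (z(X) = (2*X)/(2 + X) = 2*X/(2 + X))
Y(n, Z) = 154*Z (Y(n, Z) = 153*Z + Z = 154*Z)
(-33383 + Y(z(-6), -129))*(-8500 - 31452) = (-33383 + 154*(-129))*(-8500 - 31452) = (-33383 - 19866)*(-39952) = -53249*(-39952) = 2127404048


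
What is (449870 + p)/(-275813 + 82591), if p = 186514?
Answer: -318192/96611 ≈ -3.2935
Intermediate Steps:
(449870 + p)/(-275813 + 82591) = (449870 + 186514)/(-275813 + 82591) = 636384/(-193222) = 636384*(-1/193222) = -318192/96611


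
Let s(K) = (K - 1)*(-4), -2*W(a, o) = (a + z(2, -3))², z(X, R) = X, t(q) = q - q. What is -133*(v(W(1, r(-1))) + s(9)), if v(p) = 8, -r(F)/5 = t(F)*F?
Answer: 3192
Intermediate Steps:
t(q) = 0
r(F) = 0 (r(F) = -0*F = -5*0 = 0)
W(a, o) = -(2 + a)²/2 (W(a, o) = -(a + 2)²/2 = -(2 + a)²/2)
s(K) = 4 - 4*K (s(K) = (-1 + K)*(-4) = 4 - 4*K)
-133*(v(W(1, r(-1))) + s(9)) = -133*(8 + (4 - 4*9)) = -133*(8 + (4 - 36)) = -133*(8 - 32) = -133*(-24) = 3192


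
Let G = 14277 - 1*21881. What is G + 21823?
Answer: 14219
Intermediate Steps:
G = -7604 (G = 14277 - 21881 = -7604)
G + 21823 = -7604 + 21823 = 14219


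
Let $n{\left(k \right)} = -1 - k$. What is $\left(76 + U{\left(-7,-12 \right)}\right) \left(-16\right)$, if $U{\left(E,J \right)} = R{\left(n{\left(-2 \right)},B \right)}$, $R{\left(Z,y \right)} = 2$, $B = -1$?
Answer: $-1248$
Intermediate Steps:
$U{\left(E,J \right)} = 2$
$\left(76 + U{\left(-7,-12 \right)}\right) \left(-16\right) = \left(76 + 2\right) \left(-16\right) = 78 \left(-16\right) = -1248$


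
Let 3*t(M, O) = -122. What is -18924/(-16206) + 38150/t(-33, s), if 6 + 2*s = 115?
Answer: -154372331/164761 ≈ -936.95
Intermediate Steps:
s = 109/2 (s = -3 + (½)*115 = -3 + 115/2 = 109/2 ≈ 54.500)
t(M, O) = -122/3 (t(M, O) = (⅓)*(-122) = -122/3)
-18924/(-16206) + 38150/t(-33, s) = -18924/(-16206) + 38150/(-122/3) = -18924*(-1/16206) + 38150*(-3/122) = 3154/2701 - 57225/61 = -154372331/164761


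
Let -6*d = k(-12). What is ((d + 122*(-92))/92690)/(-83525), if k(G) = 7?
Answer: 67351/46451593500 ≈ 1.4499e-6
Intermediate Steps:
d = -7/6 (d = -1/6*7 = -7/6 ≈ -1.1667)
((d + 122*(-92))/92690)/(-83525) = ((-7/6 + 122*(-92))/92690)/(-83525) = ((-7/6 - 11224)*(1/92690))*(-1/83525) = -67351/6*1/92690*(-1/83525) = -67351/556140*(-1/83525) = 67351/46451593500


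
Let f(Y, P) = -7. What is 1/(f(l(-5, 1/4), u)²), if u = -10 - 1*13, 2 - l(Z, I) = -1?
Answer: 1/49 ≈ 0.020408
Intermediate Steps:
l(Z, I) = 3 (l(Z, I) = 2 - 1*(-1) = 2 + 1 = 3)
u = -23 (u = -10 - 13 = -23)
1/(f(l(-5, 1/4), u)²) = 1/((-7)²) = 1/49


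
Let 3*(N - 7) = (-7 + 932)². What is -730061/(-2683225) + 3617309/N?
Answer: 29742835598981/2295890738350 ≈ 12.955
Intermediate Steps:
N = 855646/3 (N = 7 + (-7 + 932)²/3 = 7 + (⅓)*925² = 7 + (⅓)*855625 = 7 + 855625/3 = 855646/3 ≈ 2.8522e+5)
-730061/(-2683225) + 3617309/N = -730061/(-2683225) + 3617309/(855646/3) = -730061*(-1/2683225) + 3617309*(3/855646) = 730061/2683225 + 10851927/855646 = 29742835598981/2295890738350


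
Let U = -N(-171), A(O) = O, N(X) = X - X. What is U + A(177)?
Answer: 177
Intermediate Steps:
N(X) = 0
U = 0 (U = -1*0 = 0)
U + A(177) = 0 + 177 = 177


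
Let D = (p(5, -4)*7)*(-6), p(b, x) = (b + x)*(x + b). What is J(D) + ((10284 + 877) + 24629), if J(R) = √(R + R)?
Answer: 35790 + 2*I*√21 ≈ 35790.0 + 9.1651*I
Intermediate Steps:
p(b, x) = (b + x)² (p(b, x) = (b + x)*(b + x) = (b + x)²)
D = -42 (D = ((5 - 4)²*7)*(-6) = (1²*7)*(-6) = (1*7)*(-6) = 7*(-6) = -42)
J(R) = √2*√R (J(R) = √(2*R) = √2*√R)
J(D) + ((10284 + 877) + 24629) = √2*√(-42) + ((10284 + 877) + 24629) = √2*(I*√42) + (11161 + 24629) = 2*I*√21 + 35790 = 35790 + 2*I*√21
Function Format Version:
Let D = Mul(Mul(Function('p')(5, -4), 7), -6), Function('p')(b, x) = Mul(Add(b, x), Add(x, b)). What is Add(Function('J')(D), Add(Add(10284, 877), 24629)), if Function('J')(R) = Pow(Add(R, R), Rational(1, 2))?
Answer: Add(35790, Mul(2, I, Pow(21, Rational(1, 2)))) ≈ Add(35790., Mul(9.1651, I))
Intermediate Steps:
Function('p')(b, x) = Pow(Add(b, x), 2) (Function('p')(b, x) = Mul(Add(b, x), Add(b, x)) = Pow(Add(b, x), 2))
D = -42 (D = Mul(Mul(Pow(Add(5, -4), 2), 7), -6) = Mul(Mul(Pow(1, 2), 7), -6) = Mul(Mul(1, 7), -6) = Mul(7, -6) = -42)
Function('J')(R) = Mul(Pow(2, Rational(1, 2)), Pow(R, Rational(1, 2))) (Function('J')(R) = Pow(Mul(2, R), Rational(1, 2)) = Mul(Pow(2, Rational(1, 2)), Pow(R, Rational(1, 2))))
Add(Function('J')(D), Add(Add(10284, 877), 24629)) = Add(Mul(Pow(2, Rational(1, 2)), Pow(-42, Rational(1, 2))), Add(Add(10284, 877), 24629)) = Add(Mul(Pow(2, Rational(1, 2)), Mul(I, Pow(42, Rational(1, 2)))), Add(11161, 24629)) = Add(Mul(2, I, Pow(21, Rational(1, 2))), 35790) = Add(35790, Mul(2, I, Pow(21, Rational(1, 2))))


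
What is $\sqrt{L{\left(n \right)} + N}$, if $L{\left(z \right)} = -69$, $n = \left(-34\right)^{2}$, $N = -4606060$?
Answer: $i \sqrt{4606129} \approx 2146.2 i$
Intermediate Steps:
$n = 1156$
$\sqrt{L{\left(n \right)} + N} = \sqrt{-69 - 4606060} = \sqrt{-4606129} = i \sqrt{4606129}$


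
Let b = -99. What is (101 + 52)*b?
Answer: -15147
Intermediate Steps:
(101 + 52)*b = (101 + 52)*(-99) = 153*(-99) = -15147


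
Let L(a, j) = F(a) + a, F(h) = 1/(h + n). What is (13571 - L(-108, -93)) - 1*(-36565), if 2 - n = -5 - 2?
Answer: 4974157/99 ≈ 50244.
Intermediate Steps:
n = 9 (n = 2 - (-5 - 2) = 2 - 1*(-7) = 2 + 7 = 9)
F(h) = 1/(9 + h) (F(h) = 1/(h + 9) = 1/(9 + h))
L(a, j) = a + 1/(9 + a) (L(a, j) = 1/(9 + a) + a = a + 1/(9 + a))
(13571 - L(-108, -93)) - 1*(-36565) = (13571 - (1 - 108*(9 - 108))/(9 - 108)) - 1*(-36565) = (13571 - (1 - 108*(-99))/(-99)) + 36565 = (13571 - (-1)*(1 + 10692)/99) + 36565 = (13571 - (-1)*10693/99) + 36565 = (13571 - 1*(-10693/99)) + 36565 = (13571 + 10693/99) + 36565 = 1354222/99 + 36565 = 4974157/99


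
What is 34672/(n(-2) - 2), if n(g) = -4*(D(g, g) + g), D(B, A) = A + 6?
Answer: -17336/5 ≈ -3467.2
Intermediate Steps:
D(B, A) = 6 + A
n(g) = -24 - 8*g (n(g) = -4*((6 + g) + g) = -4*(6 + 2*g) = -24 - 8*g)
34672/(n(-2) - 2) = 34672/((-24 - 8*(-2)) - 2) = 34672/((-24 + 16) - 2) = 34672/(-8 - 2) = 34672/(-10) = -⅒*34672 = -17336/5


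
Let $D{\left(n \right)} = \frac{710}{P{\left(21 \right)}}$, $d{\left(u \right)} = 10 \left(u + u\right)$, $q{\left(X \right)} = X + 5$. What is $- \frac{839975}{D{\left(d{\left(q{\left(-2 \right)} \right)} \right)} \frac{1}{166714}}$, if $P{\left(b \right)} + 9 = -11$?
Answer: $\frac{280071184300}{71} \approx 3.9447 \cdot 10^{9}$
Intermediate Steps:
$P{\left(b \right)} = -20$ ($P{\left(b \right)} = -9 - 11 = -20$)
$q{\left(X \right)} = 5 + X$
$d{\left(u \right)} = 20 u$ ($d{\left(u \right)} = 10 \cdot 2 u = 20 u$)
$D{\left(n \right)} = - \frac{71}{2}$ ($D{\left(n \right)} = \frac{710}{-20} = 710 \left(- \frac{1}{20}\right) = - \frac{71}{2}$)
$- \frac{839975}{D{\left(d{\left(q{\left(-2 \right)} \right)} \right)} \frac{1}{166714}} = - \frac{839975}{\left(- \frac{71}{2}\right) \frac{1}{166714}} = - \frac{839975}{- \frac{71}{333428}} = \left(-839975\right) \left(- \frac{333428}{71}\right) = \frac{280071184300}{71}$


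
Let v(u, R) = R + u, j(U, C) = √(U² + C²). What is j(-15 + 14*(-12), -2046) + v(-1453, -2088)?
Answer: -3541 + 3*√468845 ≈ -1486.8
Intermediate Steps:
j(U, C) = √(C² + U²)
j(-15 + 14*(-12), -2046) + v(-1453, -2088) = √((-2046)² + (-15 + 14*(-12))²) + (-2088 - 1453) = √(4186116 + (-15 - 168)²) - 3541 = √(4186116 + (-183)²) - 3541 = √(4186116 + 33489) - 3541 = √4219605 - 3541 = 3*√468845 - 3541 = -3541 + 3*√468845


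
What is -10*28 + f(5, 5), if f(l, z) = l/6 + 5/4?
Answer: -3335/12 ≈ -277.92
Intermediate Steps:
f(l, z) = 5/4 + l/6 (f(l, z) = l*(⅙) + 5*(¼) = l/6 + 5/4 = 5/4 + l/6)
-10*28 + f(5, 5) = -10*28 + (5/4 + (⅙)*5) = -280 + (5/4 + ⅚) = -280 + 25/12 = -3335/12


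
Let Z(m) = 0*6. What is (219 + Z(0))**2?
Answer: 47961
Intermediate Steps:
Z(m) = 0
(219 + Z(0))**2 = (219 + 0)**2 = 219**2 = 47961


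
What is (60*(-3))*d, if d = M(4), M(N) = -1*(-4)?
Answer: -720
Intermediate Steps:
M(N) = 4
d = 4
(60*(-3))*d = (60*(-3))*4 = -180*4 = -720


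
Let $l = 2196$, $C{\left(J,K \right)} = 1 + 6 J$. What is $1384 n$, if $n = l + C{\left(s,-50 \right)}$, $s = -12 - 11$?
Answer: $2849656$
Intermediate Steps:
$s = -23$
$n = 2059$ ($n = 2196 + \left(1 + 6 \left(-23\right)\right) = 2196 + \left(1 - 138\right) = 2196 - 137 = 2059$)
$1384 n = 1384 \cdot 2059 = 2849656$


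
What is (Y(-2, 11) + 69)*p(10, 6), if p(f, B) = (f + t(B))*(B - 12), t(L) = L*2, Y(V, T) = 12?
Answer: -10692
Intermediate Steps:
t(L) = 2*L
p(f, B) = (-12 + B)*(f + 2*B) (p(f, B) = (f + 2*B)*(B - 12) = (f + 2*B)*(-12 + B) = (-12 + B)*(f + 2*B))
(Y(-2, 11) + 69)*p(10, 6) = (12 + 69)*(-24*6 - 12*10 + 2*6² + 6*10) = 81*(-144 - 120 + 2*36 + 60) = 81*(-144 - 120 + 72 + 60) = 81*(-132) = -10692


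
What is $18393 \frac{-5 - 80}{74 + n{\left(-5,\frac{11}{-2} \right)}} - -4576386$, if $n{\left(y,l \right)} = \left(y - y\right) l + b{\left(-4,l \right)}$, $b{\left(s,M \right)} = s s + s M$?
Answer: $\frac{510991827}{112} \approx 4.5624 \cdot 10^{6}$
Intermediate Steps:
$b{\left(s,M \right)} = s^{2} + M s$
$n{\left(y,l \right)} = 16 - 4 l$ ($n{\left(y,l \right)} = \left(y - y\right) l - 4 \left(l - 4\right) = 0 l - 4 \left(-4 + l\right) = 0 - \left(-16 + 4 l\right) = 16 - 4 l$)
$18393 \frac{-5 - 80}{74 + n{\left(-5,\frac{11}{-2} \right)}} - -4576386 = 18393 \frac{-5 - 80}{74 - \left(-16 + 4 \frac{11}{-2}\right)} - -4576386 = 18393 \left(- \frac{85}{74 - \left(-16 + 4 \cdot 11 \left(- \frac{1}{2}\right)\right)}\right) + 4576386 = 18393 \left(- \frac{85}{74 + \left(16 - -22\right)}\right) + 4576386 = 18393 \left(- \frac{85}{74 + \left(16 + 22\right)}\right) + 4576386 = 18393 \left(- \frac{85}{74 + 38}\right) + 4576386 = 18393 \left(- \frac{85}{112}\right) + 4576386 = - \frac{1563405}{112} + 4576386 = \frac{510991827}{112}$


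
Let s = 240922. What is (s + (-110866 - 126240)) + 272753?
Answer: 276569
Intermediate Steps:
(s + (-110866 - 126240)) + 272753 = (240922 + (-110866 - 126240)) + 272753 = (240922 - 237106) + 272753 = 3816 + 272753 = 276569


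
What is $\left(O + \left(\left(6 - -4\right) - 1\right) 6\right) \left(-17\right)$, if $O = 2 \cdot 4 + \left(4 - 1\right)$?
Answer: $-1105$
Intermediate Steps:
$O = 11$ ($O = 8 + 3 = 11$)
$\left(O + \left(\left(6 - -4\right) - 1\right) 6\right) \left(-17\right) = \left(11 + \left(\left(6 - -4\right) - 1\right) 6\right) \left(-17\right) = \left(11 + \left(\left(6 + 4\right) - 1\right) 6\right) \left(-17\right) = \left(11 + \left(10 - 1\right) 6\right) \left(-17\right) = \left(11 + 9 \cdot 6\right) \left(-17\right) = \left(11 + 54\right) \left(-17\right) = 65 \left(-17\right) = -1105$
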